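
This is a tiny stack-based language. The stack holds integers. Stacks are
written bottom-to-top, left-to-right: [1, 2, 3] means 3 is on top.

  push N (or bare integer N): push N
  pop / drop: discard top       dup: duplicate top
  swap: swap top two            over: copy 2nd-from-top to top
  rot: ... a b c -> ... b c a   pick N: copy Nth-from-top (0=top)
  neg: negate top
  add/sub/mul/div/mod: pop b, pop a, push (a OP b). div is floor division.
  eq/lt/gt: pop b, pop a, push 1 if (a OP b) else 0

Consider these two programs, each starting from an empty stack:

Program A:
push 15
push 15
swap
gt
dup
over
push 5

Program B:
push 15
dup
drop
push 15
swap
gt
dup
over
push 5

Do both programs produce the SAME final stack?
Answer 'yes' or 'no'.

Program A trace:
  After 'push 15': [15]
  After 'push 15': [15, 15]
  After 'swap': [15, 15]
  After 'gt': [0]
  After 'dup': [0, 0]
  After 'over': [0, 0, 0]
  After 'push 5': [0, 0, 0, 5]
Program A final stack: [0, 0, 0, 5]

Program B trace:
  After 'push 15': [15]
  After 'dup': [15, 15]
  After 'drop': [15]
  After 'push 15': [15, 15]
  After 'swap': [15, 15]
  After 'gt': [0]
  After 'dup': [0, 0]
  After 'over': [0, 0, 0]
  After 'push 5': [0, 0, 0, 5]
Program B final stack: [0, 0, 0, 5]
Same: yes

Answer: yes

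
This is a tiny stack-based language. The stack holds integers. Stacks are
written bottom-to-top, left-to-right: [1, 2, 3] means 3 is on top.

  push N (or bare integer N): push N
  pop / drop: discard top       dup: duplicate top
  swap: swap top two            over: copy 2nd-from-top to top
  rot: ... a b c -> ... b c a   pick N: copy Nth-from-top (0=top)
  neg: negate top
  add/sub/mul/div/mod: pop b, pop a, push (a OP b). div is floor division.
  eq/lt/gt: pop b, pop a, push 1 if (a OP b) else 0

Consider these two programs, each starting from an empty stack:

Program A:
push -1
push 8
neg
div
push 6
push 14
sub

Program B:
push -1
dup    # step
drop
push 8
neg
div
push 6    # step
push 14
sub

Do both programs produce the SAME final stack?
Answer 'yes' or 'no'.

Answer: yes

Derivation:
Program A trace:
  After 'push -1': [-1]
  After 'push 8': [-1, 8]
  After 'neg': [-1, -8]
  After 'div': [0]
  After 'push 6': [0, 6]
  After 'push 14': [0, 6, 14]
  After 'sub': [0, -8]
Program A final stack: [0, -8]

Program B trace:
  After 'push -1': [-1]
  After 'dup': [-1, -1]
  After 'drop': [-1]
  After 'push 8': [-1, 8]
  After 'neg': [-1, -8]
  After 'div': [0]
  After 'push 6': [0, 6]
  After 'push 14': [0, 6, 14]
  After 'sub': [0, -8]
Program B final stack: [0, -8]
Same: yes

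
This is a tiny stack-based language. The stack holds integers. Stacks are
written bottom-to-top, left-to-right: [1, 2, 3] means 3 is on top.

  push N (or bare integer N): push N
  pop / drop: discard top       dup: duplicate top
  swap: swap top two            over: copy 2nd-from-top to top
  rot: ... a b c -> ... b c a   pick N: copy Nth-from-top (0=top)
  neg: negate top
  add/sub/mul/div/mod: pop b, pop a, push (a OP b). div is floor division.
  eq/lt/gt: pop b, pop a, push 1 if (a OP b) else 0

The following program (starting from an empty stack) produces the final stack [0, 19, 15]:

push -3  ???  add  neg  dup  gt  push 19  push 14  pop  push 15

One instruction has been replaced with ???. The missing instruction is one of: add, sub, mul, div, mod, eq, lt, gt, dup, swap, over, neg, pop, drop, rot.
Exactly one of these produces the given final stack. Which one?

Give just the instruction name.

Answer: dup

Derivation:
Stack before ???: [-3]
Stack after ???:  [-3, -3]
The instruction that transforms [-3] -> [-3, -3] is: dup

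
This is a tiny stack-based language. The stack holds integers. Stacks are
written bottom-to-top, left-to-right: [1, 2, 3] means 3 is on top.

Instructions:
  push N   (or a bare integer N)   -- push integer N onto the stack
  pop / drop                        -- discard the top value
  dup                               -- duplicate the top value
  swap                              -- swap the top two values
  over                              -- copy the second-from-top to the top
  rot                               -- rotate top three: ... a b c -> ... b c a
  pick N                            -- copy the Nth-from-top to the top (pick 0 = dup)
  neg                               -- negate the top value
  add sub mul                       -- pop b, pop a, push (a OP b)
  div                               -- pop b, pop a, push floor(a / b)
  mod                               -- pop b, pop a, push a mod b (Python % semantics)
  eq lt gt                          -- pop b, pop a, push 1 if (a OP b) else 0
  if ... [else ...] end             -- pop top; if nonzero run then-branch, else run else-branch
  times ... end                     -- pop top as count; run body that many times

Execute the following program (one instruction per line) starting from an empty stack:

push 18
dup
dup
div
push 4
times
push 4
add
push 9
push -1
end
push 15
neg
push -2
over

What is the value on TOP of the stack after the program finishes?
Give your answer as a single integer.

After 'push 18': [18]
After 'dup': [18, 18]
After 'dup': [18, 18, 18]
After 'div': [18, 1]
After 'push 4': [18, 1, 4]
After 'times': [18, 1]
After 'push 4': [18, 1, 4]
After 'add': [18, 5]
After 'push 9': [18, 5, 9]
After 'push -1': [18, 5, 9, -1]
  ...
After 'push 9': [18, 5, 9, 3, 9, 3, 9]
After 'push -1': [18, 5, 9, 3, 9, 3, 9, -1]
After 'push 4': [18, 5, 9, 3, 9, 3, 9, -1, 4]
After 'add': [18, 5, 9, 3, 9, 3, 9, 3]
After 'push 9': [18, 5, 9, 3, 9, 3, 9, 3, 9]
After 'push -1': [18, 5, 9, 3, 9, 3, 9, 3, 9, -1]
After 'push 15': [18, 5, 9, 3, 9, 3, 9, 3, 9, -1, 15]
After 'neg': [18, 5, 9, 3, 9, 3, 9, 3, 9, -1, -15]
After 'push -2': [18, 5, 9, 3, 9, 3, 9, 3, 9, -1, -15, -2]
After 'over': [18, 5, 9, 3, 9, 3, 9, 3, 9, -1, -15, -2, -15]

Answer: -15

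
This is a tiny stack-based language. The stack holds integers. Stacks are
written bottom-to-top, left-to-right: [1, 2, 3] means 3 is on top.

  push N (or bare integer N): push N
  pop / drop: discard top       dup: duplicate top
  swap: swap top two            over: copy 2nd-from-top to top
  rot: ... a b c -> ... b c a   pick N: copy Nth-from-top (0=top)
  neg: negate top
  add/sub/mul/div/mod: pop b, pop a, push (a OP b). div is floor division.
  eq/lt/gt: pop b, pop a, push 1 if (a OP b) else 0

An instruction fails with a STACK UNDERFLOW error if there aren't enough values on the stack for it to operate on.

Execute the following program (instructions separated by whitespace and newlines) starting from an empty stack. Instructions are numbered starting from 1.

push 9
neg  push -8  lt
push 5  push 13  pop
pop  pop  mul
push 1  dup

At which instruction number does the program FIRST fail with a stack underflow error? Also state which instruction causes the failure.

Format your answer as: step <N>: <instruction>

Step 1 ('push 9'): stack = [9], depth = 1
Step 2 ('neg'): stack = [-9], depth = 1
Step 3 ('push -8'): stack = [-9, -8], depth = 2
Step 4 ('lt'): stack = [1], depth = 1
Step 5 ('push 5'): stack = [1, 5], depth = 2
Step 6 ('push 13'): stack = [1, 5, 13], depth = 3
Step 7 ('pop'): stack = [1, 5], depth = 2
Step 8 ('pop'): stack = [1], depth = 1
Step 9 ('pop'): stack = [], depth = 0
Step 10 ('mul'): needs 2 value(s) but depth is 0 — STACK UNDERFLOW

Answer: step 10: mul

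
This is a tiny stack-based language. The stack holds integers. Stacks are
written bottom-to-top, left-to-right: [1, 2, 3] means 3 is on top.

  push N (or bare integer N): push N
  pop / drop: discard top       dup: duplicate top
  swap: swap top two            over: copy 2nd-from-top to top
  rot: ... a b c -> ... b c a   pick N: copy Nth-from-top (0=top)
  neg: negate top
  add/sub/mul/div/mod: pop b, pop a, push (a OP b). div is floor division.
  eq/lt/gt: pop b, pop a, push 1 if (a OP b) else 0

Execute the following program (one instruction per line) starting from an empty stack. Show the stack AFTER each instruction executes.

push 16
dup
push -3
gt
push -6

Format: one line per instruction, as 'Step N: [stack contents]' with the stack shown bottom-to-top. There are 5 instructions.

Step 1: [16]
Step 2: [16, 16]
Step 3: [16, 16, -3]
Step 4: [16, 1]
Step 5: [16, 1, -6]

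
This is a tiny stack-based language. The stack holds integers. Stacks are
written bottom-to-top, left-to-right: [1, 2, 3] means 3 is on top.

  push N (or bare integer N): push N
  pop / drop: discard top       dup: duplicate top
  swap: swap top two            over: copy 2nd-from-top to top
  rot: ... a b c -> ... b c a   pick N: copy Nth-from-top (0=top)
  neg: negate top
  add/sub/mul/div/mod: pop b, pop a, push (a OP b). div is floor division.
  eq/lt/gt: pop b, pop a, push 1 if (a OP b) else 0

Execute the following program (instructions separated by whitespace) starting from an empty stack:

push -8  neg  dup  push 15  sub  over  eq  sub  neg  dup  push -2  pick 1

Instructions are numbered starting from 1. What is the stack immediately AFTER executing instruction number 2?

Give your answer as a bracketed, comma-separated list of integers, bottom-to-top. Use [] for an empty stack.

Step 1 ('push -8'): [-8]
Step 2 ('neg'): [8]

Answer: [8]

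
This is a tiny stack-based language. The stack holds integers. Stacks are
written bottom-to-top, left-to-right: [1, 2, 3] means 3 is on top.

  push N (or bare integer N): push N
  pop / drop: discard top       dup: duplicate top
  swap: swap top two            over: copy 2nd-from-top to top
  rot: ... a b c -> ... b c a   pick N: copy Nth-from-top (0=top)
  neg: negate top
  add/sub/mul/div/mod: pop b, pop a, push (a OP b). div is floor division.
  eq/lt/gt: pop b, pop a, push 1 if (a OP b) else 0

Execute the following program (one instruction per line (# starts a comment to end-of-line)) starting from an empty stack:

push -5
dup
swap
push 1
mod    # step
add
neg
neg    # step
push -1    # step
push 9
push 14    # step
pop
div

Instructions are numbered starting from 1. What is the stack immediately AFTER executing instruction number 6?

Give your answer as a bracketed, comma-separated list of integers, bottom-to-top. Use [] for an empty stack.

Step 1 ('push -5'): [-5]
Step 2 ('dup'): [-5, -5]
Step 3 ('swap'): [-5, -5]
Step 4 ('push 1'): [-5, -5, 1]
Step 5 ('mod'): [-5, 0]
Step 6 ('add'): [-5]

Answer: [-5]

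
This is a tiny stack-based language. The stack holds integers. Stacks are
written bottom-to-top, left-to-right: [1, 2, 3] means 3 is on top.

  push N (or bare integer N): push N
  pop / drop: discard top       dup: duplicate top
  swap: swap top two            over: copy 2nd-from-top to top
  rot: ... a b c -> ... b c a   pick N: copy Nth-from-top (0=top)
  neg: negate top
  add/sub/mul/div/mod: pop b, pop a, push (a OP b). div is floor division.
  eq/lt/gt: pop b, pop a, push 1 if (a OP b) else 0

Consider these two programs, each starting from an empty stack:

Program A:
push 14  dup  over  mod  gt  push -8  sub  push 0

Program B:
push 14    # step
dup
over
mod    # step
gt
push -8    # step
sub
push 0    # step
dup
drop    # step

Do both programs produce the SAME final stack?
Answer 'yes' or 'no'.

Program A trace:
  After 'push 14': [14]
  After 'dup': [14, 14]
  After 'over': [14, 14, 14]
  After 'mod': [14, 0]
  After 'gt': [1]
  After 'push -8': [1, -8]
  After 'sub': [9]
  After 'push 0': [9, 0]
Program A final stack: [9, 0]

Program B trace:
  After 'push 14': [14]
  After 'dup': [14, 14]
  After 'over': [14, 14, 14]
  After 'mod': [14, 0]
  After 'gt': [1]
  After 'push -8': [1, -8]
  After 'sub': [9]
  After 'push 0': [9, 0]
  After 'dup': [9, 0, 0]
  After 'drop': [9, 0]
Program B final stack: [9, 0]
Same: yes

Answer: yes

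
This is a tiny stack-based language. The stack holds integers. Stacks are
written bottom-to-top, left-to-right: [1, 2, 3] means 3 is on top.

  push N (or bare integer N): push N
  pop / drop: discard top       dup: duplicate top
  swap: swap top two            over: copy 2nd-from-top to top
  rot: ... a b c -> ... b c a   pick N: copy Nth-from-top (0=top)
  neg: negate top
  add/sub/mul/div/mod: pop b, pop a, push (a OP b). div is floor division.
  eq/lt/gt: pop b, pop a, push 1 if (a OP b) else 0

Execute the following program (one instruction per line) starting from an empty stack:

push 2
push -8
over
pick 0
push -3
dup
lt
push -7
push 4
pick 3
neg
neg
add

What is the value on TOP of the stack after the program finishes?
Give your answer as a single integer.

After 'push 2': [2]
After 'push -8': [2, -8]
After 'over': [2, -8, 2]
After 'pick 0': [2, -8, 2, 2]
After 'push -3': [2, -8, 2, 2, -3]
After 'dup': [2, -8, 2, 2, -3, -3]
After 'lt': [2, -8, 2, 2, 0]
After 'push -7': [2, -8, 2, 2, 0, -7]
After 'push 4': [2, -8, 2, 2, 0, -7, 4]
After 'pick 3': [2, -8, 2, 2, 0, -7, 4, 2]
After 'neg': [2, -8, 2, 2, 0, -7, 4, -2]
After 'neg': [2, -8, 2, 2, 0, -7, 4, 2]
After 'add': [2, -8, 2, 2, 0, -7, 6]

Answer: 6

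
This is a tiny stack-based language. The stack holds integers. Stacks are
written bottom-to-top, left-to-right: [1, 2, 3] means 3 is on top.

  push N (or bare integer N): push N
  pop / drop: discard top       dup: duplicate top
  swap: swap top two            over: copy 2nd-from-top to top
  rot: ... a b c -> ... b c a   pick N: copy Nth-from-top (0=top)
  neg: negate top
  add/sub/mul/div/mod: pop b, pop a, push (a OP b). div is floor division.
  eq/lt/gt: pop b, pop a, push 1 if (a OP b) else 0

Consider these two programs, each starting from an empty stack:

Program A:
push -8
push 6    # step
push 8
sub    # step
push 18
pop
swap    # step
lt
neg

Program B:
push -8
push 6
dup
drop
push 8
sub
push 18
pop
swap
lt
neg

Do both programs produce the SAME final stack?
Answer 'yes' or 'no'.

Answer: yes

Derivation:
Program A trace:
  After 'push -8': [-8]
  After 'push 6': [-8, 6]
  After 'push 8': [-8, 6, 8]
  After 'sub': [-8, -2]
  After 'push 18': [-8, -2, 18]
  After 'pop': [-8, -2]
  After 'swap': [-2, -8]
  After 'lt': [0]
  After 'neg': [0]
Program A final stack: [0]

Program B trace:
  After 'push -8': [-8]
  After 'push 6': [-8, 6]
  After 'dup': [-8, 6, 6]
  After 'drop': [-8, 6]
  After 'push 8': [-8, 6, 8]
  After 'sub': [-8, -2]
  After 'push 18': [-8, -2, 18]
  After 'pop': [-8, -2]
  After 'swap': [-2, -8]
  After 'lt': [0]
  After 'neg': [0]
Program B final stack: [0]
Same: yes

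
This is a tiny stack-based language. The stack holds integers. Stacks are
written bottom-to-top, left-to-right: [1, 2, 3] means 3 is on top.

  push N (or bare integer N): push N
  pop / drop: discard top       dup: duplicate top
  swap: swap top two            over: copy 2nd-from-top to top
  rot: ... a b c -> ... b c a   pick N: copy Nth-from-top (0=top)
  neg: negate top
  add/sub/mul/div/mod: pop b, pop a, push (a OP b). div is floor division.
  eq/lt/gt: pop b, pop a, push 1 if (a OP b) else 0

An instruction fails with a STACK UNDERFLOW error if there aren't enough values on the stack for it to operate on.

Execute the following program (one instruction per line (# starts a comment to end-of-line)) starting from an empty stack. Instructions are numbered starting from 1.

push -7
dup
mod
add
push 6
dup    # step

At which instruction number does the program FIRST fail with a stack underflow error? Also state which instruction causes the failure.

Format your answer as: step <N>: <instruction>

Answer: step 4: add

Derivation:
Step 1 ('push -7'): stack = [-7], depth = 1
Step 2 ('dup'): stack = [-7, -7], depth = 2
Step 3 ('mod'): stack = [0], depth = 1
Step 4 ('add'): needs 2 value(s) but depth is 1 — STACK UNDERFLOW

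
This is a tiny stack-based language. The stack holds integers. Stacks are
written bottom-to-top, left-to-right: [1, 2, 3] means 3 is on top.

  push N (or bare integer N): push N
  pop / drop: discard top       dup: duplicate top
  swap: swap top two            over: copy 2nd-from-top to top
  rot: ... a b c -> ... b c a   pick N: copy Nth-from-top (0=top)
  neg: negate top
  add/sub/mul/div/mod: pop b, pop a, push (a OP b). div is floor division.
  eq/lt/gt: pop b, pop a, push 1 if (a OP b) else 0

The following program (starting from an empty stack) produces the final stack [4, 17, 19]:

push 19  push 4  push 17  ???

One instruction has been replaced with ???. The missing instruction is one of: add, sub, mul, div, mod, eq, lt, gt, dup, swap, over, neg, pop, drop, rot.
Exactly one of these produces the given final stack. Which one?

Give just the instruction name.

Stack before ???: [19, 4, 17]
Stack after ???:  [4, 17, 19]
The instruction that transforms [19, 4, 17] -> [4, 17, 19] is: rot

Answer: rot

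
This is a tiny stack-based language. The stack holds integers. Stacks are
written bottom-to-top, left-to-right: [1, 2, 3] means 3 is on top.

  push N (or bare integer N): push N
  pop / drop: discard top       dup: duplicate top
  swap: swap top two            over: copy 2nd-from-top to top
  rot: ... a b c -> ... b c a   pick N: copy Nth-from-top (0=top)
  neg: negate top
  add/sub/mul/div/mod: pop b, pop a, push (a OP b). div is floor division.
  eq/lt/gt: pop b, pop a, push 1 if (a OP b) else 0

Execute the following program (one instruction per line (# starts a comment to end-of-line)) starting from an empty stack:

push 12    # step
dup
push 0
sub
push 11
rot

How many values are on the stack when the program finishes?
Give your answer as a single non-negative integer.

Answer: 3

Derivation:
After 'push 12': stack = [12] (depth 1)
After 'dup': stack = [12, 12] (depth 2)
After 'push 0': stack = [12, 12, 0] (depth 3)
After 'sub': stack = [12, 12] (depth 2)
After 'push 11': stack = [12, 12, 11] (depth 3)
After 'rot': stack = [12, 11, 12] (depth 3)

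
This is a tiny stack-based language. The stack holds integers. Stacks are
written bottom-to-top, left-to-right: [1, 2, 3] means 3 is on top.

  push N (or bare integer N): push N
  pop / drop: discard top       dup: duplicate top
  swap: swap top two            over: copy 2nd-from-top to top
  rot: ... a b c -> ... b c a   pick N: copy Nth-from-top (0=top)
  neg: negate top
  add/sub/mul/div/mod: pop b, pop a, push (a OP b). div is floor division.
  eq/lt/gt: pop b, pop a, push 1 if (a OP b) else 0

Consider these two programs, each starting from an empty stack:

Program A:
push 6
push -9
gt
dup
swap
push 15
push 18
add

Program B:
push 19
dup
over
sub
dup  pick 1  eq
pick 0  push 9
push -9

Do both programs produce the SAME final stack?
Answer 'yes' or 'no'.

Answer: no

Derivation:
Program A trace:
  After 'push 6': [6]
  After 'push -9': [6, -9]
  After 'gt': [1]
  After 'dup': [1, 1]
  After 'swap': [1, 1]
  After 'push 15': [1, 1, 15]
  After 'push 18': [1, 1, 15, 18]
  After 'add': [1, 1, 33]
Program A final stack: [1, 1, 33]

Program B trace:
  After 'push 19': [19]
  After 'dup': [19, 19]
  After 'over': [19, 19, 19]
  After 'sub': [19, 0]
  After 'dup': [19, 0, 0]
  After 'pick 1': [19, 0, 0, 0]
  After 'eq': [19, 0, 1]
  After 'pick 0': [19, 0, 1, 1]
  After 'push 9': [19, 0, 1, 1, 9]
  After 'push -9': [19, 0, 1, 1, 9, -9]
Program B final stack: [19, 0, 1, 1, 9, -9]
Same: no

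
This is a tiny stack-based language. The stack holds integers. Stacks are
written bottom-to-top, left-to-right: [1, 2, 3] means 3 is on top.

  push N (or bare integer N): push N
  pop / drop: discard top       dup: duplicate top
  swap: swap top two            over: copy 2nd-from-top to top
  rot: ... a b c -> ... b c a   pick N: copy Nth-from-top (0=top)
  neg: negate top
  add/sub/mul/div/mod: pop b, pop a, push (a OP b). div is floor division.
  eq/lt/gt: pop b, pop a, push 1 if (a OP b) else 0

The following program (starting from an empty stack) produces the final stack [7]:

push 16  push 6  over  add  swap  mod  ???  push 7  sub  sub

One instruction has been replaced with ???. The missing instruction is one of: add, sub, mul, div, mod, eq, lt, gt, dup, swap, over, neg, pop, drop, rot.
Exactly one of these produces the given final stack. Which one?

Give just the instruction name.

Answer: dup

Derivation:
Stack before ???: [6]
Stack after ???:  [6, 6]
The instruction that transforms [6] -> [6, 6] is: dup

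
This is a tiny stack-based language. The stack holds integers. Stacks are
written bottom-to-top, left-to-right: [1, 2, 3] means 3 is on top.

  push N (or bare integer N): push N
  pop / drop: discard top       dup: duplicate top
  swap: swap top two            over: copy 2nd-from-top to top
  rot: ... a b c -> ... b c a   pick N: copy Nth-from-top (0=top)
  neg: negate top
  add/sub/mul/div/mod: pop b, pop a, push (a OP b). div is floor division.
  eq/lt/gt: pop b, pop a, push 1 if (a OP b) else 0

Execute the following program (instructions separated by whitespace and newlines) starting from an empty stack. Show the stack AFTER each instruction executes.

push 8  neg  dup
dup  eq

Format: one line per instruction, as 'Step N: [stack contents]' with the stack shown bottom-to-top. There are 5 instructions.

Step 1: [8]
Step 2: [-8]
Step 3: [-8, -8]
Step 4: [-8, -8, -8]
Step 5: [-8, 1]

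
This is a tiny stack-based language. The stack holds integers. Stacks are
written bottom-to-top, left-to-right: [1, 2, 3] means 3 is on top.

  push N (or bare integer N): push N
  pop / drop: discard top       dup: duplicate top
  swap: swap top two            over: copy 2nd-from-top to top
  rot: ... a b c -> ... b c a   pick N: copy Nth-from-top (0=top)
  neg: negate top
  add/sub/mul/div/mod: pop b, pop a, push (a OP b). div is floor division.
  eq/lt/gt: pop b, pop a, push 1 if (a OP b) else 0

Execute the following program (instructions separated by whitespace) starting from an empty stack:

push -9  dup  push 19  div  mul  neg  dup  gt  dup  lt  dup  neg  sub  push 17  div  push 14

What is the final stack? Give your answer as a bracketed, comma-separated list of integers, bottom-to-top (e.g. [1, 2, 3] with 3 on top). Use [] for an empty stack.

Answer: [0, 14]

Derivation:
After 'push -9': [-9]
After 'dup': [-9, -9]
After 'push 19': [-9, -9, 19]
After 'div': [-9, -1]
After 'mul': [9]
After 'neg': [-9]
After 'dup': [-9, -9]
After 'gt': [0]
After 'dup': [0, 0]
After 'lt': [0]
After 'dup': [0, 0]
After 'neg': [0, 0]
After 'sub': [0]
After 'push 17': [0, 17]
After 'div': [0]
After 'push 14': [0, 14]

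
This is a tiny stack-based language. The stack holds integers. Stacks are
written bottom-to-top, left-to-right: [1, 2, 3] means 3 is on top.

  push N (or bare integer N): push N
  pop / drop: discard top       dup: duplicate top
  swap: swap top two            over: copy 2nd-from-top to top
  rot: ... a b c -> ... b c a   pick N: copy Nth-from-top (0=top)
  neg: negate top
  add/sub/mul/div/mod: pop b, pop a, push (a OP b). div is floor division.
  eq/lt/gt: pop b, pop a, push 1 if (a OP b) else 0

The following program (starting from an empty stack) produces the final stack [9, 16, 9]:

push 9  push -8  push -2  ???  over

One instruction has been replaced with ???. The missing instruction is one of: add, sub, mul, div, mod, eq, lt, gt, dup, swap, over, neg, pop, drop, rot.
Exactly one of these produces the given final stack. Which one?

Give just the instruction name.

Stack before ???: [9, -8, -2]
Stack after ???:  [9, 16]
The instruction that transforms [9, -8, -2] -> [9, 16] is: mul

Answer: mul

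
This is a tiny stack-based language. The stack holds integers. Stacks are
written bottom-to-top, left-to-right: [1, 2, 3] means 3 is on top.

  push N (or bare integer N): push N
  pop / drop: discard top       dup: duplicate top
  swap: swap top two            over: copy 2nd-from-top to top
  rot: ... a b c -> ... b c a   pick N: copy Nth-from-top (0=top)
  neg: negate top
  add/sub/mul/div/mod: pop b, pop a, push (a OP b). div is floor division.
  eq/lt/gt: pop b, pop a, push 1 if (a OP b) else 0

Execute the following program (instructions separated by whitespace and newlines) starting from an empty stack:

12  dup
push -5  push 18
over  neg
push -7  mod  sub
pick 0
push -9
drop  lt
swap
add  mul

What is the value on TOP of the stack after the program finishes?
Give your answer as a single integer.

After 'push 12': [12]
After 'dup': [12, 12]
After 'push -5': [12, 12, -5]
After 'push 18': [12, 12, -5, 18]
After 'over': [12, 12, -5, 18, -5]
After 'neg': [12, 12, -5, 18, 5]
After 'push -7': [12, 12, -5, 18, 5, -7]
After 'mod': [12, 12, -5, 18, -2]
After 'sub': [12, 12, -5, 20]
After 'pick 0': [12, 12, -5, 20, 20]
After 'push -9': [12, 12, -5, 20, 20, -9]
After 'drop': [12, 12, -5, 20, 20]
After 'lt': [12, 12, -5, 0]
After 'swap': [12, 12, 0, -5]
After 'add': [12, 12, -5]
After 'mul': [12, -60]

Answer: -60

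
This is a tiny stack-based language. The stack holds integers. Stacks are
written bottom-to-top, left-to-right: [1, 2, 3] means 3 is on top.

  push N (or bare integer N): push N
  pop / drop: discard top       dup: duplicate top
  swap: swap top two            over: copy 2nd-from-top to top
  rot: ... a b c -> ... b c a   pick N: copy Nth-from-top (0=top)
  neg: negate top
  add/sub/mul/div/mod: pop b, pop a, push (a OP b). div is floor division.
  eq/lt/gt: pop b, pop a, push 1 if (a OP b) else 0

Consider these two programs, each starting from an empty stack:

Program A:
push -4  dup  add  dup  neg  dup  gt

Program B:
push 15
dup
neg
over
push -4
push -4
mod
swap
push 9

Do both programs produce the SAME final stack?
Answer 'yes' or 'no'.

Answer: no

Derivation:
Program A trace:
  After 'push -4': [-4]
  After 'dup': [-4, -4]
  After 'add': [-8]
  After 'dup': [-8, -8]
  After 'neg': [-8, 8]
  After 'dup': [-8, 8, 8]
  After 'gt': [-8, 0]
Program A final stack: [-8, 0]

Program B trace:
  After 'push 15': [15]
  After 'dup': [15, 15]
  After 'neg': [15, -15]
  After 'over': [15, -15, 15]
  After 'push -4': [15, -15, 15, -4]
  After 'push -4': [15, -15, 15, -4, -4]
  After 'mod': [15, -15, 15, 0]
  After 'swap': [15, -15, 0, 15]
  After 'push 9': [15, -15, 0, 15, 9]
Program B final stack: [15, -15, 0, 15, 9]
Same: no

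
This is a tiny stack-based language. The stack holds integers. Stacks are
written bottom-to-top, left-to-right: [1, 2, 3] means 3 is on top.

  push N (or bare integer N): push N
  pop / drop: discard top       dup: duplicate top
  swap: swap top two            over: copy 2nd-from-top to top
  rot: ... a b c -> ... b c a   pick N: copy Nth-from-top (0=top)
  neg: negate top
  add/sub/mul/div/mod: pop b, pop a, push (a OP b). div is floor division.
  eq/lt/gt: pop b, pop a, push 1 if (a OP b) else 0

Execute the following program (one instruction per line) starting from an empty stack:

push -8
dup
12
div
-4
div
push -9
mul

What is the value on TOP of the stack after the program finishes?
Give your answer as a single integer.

After 'push -8': [-8]
After 'dup': [-8, -8]
After 'push 12': [-8, -8, 12]
After 'div': [-8, -1]
After 'push -4': [-8, -1, -4]
After 'div': [-8, 0]
After 'push -9': [-8, 0, -9]
After 'mul': [-8, 0]

Answer: 0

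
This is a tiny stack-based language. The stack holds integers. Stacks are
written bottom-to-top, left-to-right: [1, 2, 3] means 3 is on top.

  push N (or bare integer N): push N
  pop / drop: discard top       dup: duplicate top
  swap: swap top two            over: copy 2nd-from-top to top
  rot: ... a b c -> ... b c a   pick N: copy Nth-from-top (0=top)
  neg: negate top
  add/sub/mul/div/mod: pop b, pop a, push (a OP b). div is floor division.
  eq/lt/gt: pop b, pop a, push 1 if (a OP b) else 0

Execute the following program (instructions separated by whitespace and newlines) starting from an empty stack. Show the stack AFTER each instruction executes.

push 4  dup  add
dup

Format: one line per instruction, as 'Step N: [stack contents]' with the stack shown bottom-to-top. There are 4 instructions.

Step 1: [4]
Step 2: [4, 4]
Step 3: [8]
Step 4: [8, 8]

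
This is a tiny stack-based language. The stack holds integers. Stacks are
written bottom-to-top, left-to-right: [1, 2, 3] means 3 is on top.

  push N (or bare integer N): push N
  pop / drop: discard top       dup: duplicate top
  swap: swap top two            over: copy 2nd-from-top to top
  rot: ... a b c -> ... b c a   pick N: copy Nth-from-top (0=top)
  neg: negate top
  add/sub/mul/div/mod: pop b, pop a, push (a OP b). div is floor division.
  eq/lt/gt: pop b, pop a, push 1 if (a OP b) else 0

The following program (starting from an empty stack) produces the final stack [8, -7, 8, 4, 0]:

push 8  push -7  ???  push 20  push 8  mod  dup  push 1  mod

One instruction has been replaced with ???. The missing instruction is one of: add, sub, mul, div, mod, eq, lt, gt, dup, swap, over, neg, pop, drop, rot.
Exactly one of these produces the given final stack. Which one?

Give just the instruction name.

Answer: over

Derivation:
Stack before ???: [8, -7]
Stack after ???:  [8, -7, 8]
The instruction that transforms [8, -7] -> [8, -7, 8] is: over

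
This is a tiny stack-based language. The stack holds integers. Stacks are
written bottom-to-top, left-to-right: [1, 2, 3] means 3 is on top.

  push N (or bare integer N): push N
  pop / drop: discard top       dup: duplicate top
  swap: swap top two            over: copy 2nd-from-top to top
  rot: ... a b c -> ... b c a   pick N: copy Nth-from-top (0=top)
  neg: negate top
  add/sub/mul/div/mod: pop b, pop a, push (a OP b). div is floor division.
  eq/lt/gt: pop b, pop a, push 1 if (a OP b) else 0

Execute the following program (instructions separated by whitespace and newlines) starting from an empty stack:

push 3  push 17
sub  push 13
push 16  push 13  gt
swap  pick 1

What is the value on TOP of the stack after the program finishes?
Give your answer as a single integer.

After 'push 3': [3]
After 'push 17': [3, 17]
After 'sub': [-14]
After 'push 13': [-14, 13]
After 'push 16': [-14, 13, 16]
After 'push 13': [-14, 13, 16, 13]
After 'gt': [-14, 13, 1]
After 'swap': [-14, 1, 13]
After 'pick 1': [-14, 1, 13, 1]

Answer: 1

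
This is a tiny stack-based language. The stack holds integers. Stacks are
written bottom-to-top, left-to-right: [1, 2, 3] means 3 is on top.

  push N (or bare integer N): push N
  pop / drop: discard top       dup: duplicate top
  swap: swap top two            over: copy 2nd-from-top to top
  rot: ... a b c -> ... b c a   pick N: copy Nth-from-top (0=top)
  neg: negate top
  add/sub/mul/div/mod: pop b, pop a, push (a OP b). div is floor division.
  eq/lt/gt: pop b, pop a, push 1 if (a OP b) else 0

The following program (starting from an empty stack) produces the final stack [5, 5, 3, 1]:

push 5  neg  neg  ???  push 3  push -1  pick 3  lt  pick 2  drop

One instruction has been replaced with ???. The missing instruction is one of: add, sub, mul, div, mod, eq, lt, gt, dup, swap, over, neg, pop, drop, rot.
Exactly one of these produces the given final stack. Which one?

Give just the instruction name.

Stack before ???: [5]
Stack after ???:  [5, 5]
The instruction that transforms [5] -> [5, 5] is: dup

Answer: dup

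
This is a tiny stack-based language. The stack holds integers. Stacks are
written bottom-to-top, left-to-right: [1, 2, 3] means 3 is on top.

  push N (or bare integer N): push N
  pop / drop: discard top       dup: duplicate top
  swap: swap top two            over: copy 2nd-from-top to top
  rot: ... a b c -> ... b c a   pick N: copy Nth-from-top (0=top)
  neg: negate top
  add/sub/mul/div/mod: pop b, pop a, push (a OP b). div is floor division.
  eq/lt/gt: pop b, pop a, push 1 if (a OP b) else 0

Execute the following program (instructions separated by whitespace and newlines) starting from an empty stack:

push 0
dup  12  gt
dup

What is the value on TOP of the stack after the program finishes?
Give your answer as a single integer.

After 'push 0': [0]
After 'dup': [0, 0]
After 'push 12': [0, 0, 12]
After 'gt': [0, 0]
After 'dup': [0, 0, 0]

Answer: 0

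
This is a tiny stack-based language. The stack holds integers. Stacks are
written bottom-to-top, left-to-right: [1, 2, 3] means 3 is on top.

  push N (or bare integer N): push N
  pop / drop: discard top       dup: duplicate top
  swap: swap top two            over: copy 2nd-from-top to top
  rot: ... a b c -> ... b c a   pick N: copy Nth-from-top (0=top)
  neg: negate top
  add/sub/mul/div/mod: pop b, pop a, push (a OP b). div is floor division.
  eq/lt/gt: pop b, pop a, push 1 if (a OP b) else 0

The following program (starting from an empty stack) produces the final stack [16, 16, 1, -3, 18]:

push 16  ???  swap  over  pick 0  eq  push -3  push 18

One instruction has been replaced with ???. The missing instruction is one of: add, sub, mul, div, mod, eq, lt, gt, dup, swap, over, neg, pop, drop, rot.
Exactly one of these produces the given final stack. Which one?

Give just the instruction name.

Stack before ???: [16]
Stack after ???:  [16, 16]
The instruction that transforms [16] -> [16, 16] is: dup

Answer: dup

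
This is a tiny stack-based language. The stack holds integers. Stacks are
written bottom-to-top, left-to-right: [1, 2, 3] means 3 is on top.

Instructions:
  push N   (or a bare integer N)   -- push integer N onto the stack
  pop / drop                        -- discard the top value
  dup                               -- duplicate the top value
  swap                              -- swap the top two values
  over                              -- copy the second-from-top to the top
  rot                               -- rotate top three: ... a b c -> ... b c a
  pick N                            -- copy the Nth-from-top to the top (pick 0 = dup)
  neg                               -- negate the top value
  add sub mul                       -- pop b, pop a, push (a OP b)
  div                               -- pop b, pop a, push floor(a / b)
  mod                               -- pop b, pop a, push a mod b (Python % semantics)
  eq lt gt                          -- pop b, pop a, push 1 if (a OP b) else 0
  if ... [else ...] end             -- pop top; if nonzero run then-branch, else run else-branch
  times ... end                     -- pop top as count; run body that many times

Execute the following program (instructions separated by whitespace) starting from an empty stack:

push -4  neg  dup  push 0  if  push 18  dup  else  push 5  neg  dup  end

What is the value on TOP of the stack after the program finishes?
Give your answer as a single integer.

After 'push -4': [-4]
After 'neg': [4]
After 'dup': [4, 4]
After 'push 0': [4, 4, 0]
After 'if': [4, 4]
After 'push 5': [4, 4, 5]
After 'neg': [4, 4, -5]
After 'dup': [4, 4, -5, -5]

Answer: -5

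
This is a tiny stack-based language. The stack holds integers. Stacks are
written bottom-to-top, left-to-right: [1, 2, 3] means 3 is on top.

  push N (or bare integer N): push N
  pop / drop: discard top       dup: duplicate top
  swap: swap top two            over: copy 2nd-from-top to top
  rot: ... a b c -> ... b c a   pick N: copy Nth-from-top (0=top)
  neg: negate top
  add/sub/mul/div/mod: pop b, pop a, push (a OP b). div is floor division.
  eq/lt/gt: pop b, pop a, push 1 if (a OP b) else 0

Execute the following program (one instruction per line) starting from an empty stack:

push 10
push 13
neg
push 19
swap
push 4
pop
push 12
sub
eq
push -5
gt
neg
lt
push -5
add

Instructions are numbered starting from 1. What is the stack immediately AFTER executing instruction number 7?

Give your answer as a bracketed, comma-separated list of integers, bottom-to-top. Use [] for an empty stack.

Answer: [10, 19, -13]

Derivation:
Step 1 ('push 10'): [10]
Step 2 ('push 13'): [10, 13]
Step 3 ('neg'): [10, -13]
Step 4 ('push 19'): [10, -13, 19]
Step 5 ('swap'): [10, 19, -13]
Step 6 ('push 4'): [10, 19, -13, 4]
Step 7 ('pop'): [10, 19, -13]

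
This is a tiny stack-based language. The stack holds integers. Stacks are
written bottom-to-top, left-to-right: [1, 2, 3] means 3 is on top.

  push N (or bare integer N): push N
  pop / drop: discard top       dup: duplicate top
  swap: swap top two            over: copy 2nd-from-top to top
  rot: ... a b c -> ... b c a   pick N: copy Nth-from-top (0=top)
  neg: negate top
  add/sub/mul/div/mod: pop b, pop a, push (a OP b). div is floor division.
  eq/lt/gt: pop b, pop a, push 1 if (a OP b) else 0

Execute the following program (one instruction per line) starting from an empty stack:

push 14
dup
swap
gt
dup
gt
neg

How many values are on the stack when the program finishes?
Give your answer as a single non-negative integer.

Answer: 1

Derivation:
After 'push 14': stack = [14] (depth 1)
After 'dup': stack = [14, 14] (depth 2)
After 'swap': stack = [14, 14] (depth 2)
After 'gt': stack = [0] (depth 1)
After 'dup': stack = [0, 0] (depth 2)
After 'gt': stack = [0] (depth 1)
After 'neg': stack = [0] (depth 1)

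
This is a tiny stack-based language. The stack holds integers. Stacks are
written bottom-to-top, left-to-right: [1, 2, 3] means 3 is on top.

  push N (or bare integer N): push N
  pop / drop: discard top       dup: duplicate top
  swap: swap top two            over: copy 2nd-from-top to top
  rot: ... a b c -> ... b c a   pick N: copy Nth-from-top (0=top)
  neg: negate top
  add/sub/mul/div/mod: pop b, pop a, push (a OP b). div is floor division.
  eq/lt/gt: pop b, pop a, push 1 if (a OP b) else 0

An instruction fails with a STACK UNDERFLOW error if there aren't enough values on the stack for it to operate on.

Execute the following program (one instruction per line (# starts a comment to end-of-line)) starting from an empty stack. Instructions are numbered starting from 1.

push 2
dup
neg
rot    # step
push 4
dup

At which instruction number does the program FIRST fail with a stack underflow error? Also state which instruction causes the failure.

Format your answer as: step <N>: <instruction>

Answer: step 4: rot

Derivation:
Step 1 ('push 2'): stack = [2], depth = 1
Step 2 ('dup'): stack = [2, 2], depth = 2
Step 3 ('neg'): stack = [2, -2], depth = 2
Step 4 ('rot'): needs 3 value(s) but depth is 2 — STACK UNDERFLOW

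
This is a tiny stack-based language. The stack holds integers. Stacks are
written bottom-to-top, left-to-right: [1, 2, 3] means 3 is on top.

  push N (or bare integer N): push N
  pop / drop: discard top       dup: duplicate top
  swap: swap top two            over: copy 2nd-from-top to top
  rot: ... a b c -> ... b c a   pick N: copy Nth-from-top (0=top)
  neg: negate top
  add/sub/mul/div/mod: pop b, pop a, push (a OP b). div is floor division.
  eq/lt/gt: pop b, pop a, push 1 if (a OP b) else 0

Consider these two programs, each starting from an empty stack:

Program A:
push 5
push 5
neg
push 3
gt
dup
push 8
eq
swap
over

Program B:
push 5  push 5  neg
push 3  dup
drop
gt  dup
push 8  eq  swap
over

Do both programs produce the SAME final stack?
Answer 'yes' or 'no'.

Program A trace:
  After 'push 5': [5]
  After 'push 5': [5, 5]
  After 'neg': [5, -5]
  After 'push 3': [5, -5, 3]
  After 'gt': [5, 0]
  After 'dup': [5, 0, 0]
  After 'push 8': [5, 0, 0, 8]
  After 'eq': [5, 0, 0]
  After 'swap': [5, 0, 0]
  After 'over': [5, 0, 0, 0]
Program A final stack: [5, 0, 0, 0]

Program B trace:
  After 'push 5': [5]
  After 'push 5': [5, 5]
  After 'neg': [5, -5]
  After 'push 3': [5, -5, 3]
  After 'dup': [5, -5, 3, 3]
  After 'drop': [5, -5, 3]
  After 'gt': [5, 0]
  After 'dup': [5, 0, 0]
  After 'push 8': [5, 0, 0, 8]
  After 'eq': [5, 0, 0]
  After 'swap': [5, 0, 0]
  After 'over': [5, 0, 0, 0]
Program B final stack: [5, 0, 0, 0]
Same: yes

Answer: yes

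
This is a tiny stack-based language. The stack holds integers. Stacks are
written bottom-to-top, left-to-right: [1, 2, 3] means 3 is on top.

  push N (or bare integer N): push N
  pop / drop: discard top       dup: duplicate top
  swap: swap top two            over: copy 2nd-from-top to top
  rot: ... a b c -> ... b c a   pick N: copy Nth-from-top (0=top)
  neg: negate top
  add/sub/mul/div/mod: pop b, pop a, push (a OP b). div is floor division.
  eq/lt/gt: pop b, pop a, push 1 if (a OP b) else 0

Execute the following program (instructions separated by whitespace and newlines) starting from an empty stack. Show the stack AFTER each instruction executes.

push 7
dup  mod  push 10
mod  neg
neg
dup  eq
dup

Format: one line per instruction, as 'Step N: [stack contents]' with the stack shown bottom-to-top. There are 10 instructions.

Step 1: [7]
Step 2: [7, 7]
Step 3: [0]
Step 4: [0, 10]
Step 5: [0]
Step 6: [0]
Step 7: [0]
Step 8: [0, 0]
Step 9: [1]
Step 10: [1, 1]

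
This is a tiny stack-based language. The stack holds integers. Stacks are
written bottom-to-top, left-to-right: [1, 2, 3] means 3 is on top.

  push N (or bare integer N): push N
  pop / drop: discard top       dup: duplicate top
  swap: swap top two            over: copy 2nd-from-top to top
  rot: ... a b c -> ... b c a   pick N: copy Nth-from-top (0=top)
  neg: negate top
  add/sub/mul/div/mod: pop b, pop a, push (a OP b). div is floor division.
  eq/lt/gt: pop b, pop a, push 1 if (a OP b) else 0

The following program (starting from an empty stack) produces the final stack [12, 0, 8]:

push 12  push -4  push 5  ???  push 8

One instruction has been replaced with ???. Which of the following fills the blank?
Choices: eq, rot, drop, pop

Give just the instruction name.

Stack before ???: [12, -4, 5]
Stack after ???:  [12, 0]
Checking each choice:
  eq: MATCH
  rot: produces [-4, 5, 12, 8]
  drop: produces [12, -4, 8]
  pop: produces [12, -4, 8]


Answer: eq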